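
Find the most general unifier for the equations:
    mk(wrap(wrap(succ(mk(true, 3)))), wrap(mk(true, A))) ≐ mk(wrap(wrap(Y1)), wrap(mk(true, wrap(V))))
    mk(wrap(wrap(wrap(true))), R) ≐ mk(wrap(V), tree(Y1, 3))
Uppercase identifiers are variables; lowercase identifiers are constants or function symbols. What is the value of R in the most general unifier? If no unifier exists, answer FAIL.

Decompose mk/2: wrap(wrap(succ(mk(true, 3)))) ≐ wrap(wrap(Y1)),  wrap(mk(true, A)) ≐ wrap(mk(true, wrap(V))).
Decompose wrap/1: wrap(succ(mk(true, 3))) ≐ wrap(Y1).
Decompose wrap/1: succ(mk(true, 3)) ≐ Y1.
Bind Y1 := succ(mk(true, 3)); substituting into the one remaining equation that mentions Y1 gives: mk(wrap(wrap(wrap(true))), R) ≐ mk(wrap(V), tree(succ(mk(true, 3)), 3)).
Decompose wrap/1: mk(true, A) ≐ mk(true, wrap(V)).
Decompose mk/2: true ≐ true,  A ≐ wrap(V).
Delete trivial equation true ≐ true.
Bind A := wrap(V); no other remaining equation mentions A.
Decompose mk/2: wrap(wrap(wrap(true))) ≐ wrap(V),  R ≐ tree(succ(mk(true, 3)), 3).
Decompose wrap/1: wrap(wrap(true)) ≐ V.
Bind V := wrap(wrap(true)); no other remaining equation mentions V. Substituting into the earlier binding gives A := wrap(wrap(wrap(true))).
Bind R := tree(succ(mk(true, 3)), 3).
MGU = { Y1 -> succ(mk(true, 3)), A -> wrap(wrap(wrap(true))), V -> wrap(wrap(true)), R -> tree(succ(mk(true, 3)), 3) }, so R -> tree(succ(mk(true, 3)), 3).

tree(succ(mk(true, 3)), 3)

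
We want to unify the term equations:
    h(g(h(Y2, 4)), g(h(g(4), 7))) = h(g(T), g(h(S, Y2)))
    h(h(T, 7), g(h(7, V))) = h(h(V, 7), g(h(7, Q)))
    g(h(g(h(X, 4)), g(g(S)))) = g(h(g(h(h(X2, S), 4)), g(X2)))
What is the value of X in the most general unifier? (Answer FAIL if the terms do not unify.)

Decompose h/2: g(h(Y2, 4)) = g(T),  g(h(g(4), 7)) = g(h(S, Y2)).
Decompose g/1: h(Y2, 4) = T.
Bind T := h(Y2, 4); substituting into the one remaining equation that mentions T gives: h(h(h(Y2, 4), 7), g(h(7, V))) = h(h(V, 7), g(h(7, Q))).
Decompose g/1: h(g(4), 7) = h(S, Y2).
Decompose h/2: g(4) = S,  7 = Y2.
Bind S := g(4); substituting into the one remaining equation that mentions S gives: g(h(g(h(X, 4)), g(g(g(4))))) = g(h(g(h(h(X2, g(4)), 4)), g(X2))).
Bind Y2 := 7; substituting into the one remaining equation that mentions Y2 gives: h(h(h(7, 4), 7), g(h(7, V))) = h(h(V, 7), g(h(7, Q))). Substituting into the earlier binding gives T := h(7, 4).
Decompose h/2: h(h(7, 4), 7) = h(V, 7),  g(h(7, V)) = g(h(7, Q)).
Decompose h/2: h(7, 4) = V,  7 = 7.
Bind V := h(7, 4); substituting into the one remaining equation that mentions V gives: g(h(7, h(7, 4))) = g(h(7, Q)).
Delete trivial equation 7 = 7.
Decompose g/1: h(7, h(7, 4)) = h(7, Q).
Decompose h/2: 7 = 7,  h(7, 4) = Q.
Delete trivial equation 7 = 7.
Bind Q := h(7, 4); no other remaining equation mentions Q.
Decompose g/1: h(g(h(X, 4)), g(g(g(4)))) = h(g(h(h(X2, g(4)), 4)), g(X2)).
Decompose h/2: g(h(X, 4)) = g(h(h(X2, g(4)), 4)),  g(g(g(4))) = g(X2).
Decompose g/1: h(X, 4) = h(h(X2, g(4)), 4).
Decompose h/2: X = h(X2, g(4)),  4 = 4.
Bind X := h(X2, g(4)); no other remaining equation mentions X.
Delete trivial equation 4 = 4.
Decompose g/1: g(g(4)) = X2.
Bind X2 := g(g(4)). Substituting into the earlier binding gives X := h(g(g(4)), g(4)).
MGU = { T ↦ h(7, 4), S ↦ g(4), Y2 ↦ 7, V ↦ h(7, 4), Q ↦ h(7, 4), X ↦ h(g(g(4)), g(4)), X2 ↦ g(g(4)) }, so X ↦ h(g(g(4)), g(4)).

h(g(g(4)), g(4))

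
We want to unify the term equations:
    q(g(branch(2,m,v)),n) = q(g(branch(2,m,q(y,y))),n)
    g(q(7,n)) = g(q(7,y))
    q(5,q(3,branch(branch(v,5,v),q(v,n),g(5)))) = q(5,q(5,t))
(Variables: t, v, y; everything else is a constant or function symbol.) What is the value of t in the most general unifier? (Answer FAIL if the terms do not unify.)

Decompose q/2: g(branch(2,m,v)) = g(branch(2,m,q(y,y))),  n = n.
Decompose g/1: branch(2,m,v) = branch(2,m,q(y,y)).
Decompose branch/3: 2 = 2,  m = m,  v = q(y,y).
Delete trivial equation 2 = 2.
Delete trivial equation m = m.
Bind v := q(y,y); substituting into the one remaining equation that mentions v gives: q(5,q(3,branch(branch(q(y,y),5,q(y,y)),q(q(y,y),n),g(5)))) = q(5,q(5,t)).
Delete trivial equation n = n.
Decompose g/1: q(7,n) = q(7,y).
Decompose q/2: 7 = 7,  n = y.
Delete trivial equation 7 = 7.
Bind y := n; substituting into the remaining equation gives: q(5,q(3,branch(branch(q(n,n),5,q(n,n)),q(q(n,n),n),g(5)))) = q(5,q(5,t)). Substituting into the earlier binding gives v := q(n,n).
Decompose q/2: 5 = 5,  q(3,branch(branch(q(n,n),5,q(n,n)),q(q(n,n),n),g(5))) = q(5,t).
Delete trivial equation 5 = 5.
Decompose q/2: 3 = 5,  branch(branch(q(n,n),5,q(n,n)),q(q(n,n),n),g(5)) = t.
Clash: constants 3 and 5 differ; no unifier exists.

FAIL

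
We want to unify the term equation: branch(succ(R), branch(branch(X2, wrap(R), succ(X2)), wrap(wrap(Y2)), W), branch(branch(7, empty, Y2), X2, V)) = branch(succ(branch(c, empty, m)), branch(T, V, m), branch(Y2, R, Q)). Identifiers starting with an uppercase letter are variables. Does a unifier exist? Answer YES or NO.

NO

Decompose branch/3: succ(R) = succ(branch(c, empty, m)),  branch(branch(X2, wrap(R), succ(X2)), wrap(wrap(Y2)), W) = branch(T, V, m),  branch(branch(7, empty, Y2), X2, V) = branch(Y2, R, Q).
Decompose succ/1: R = branch(c, empty, m).
Bind R := branch(c, empty, m); substituting into the remaining equations gives: branch(branch(X2, wrap(branch(c, empty, m)), succ(X2)), wrap(wrap(Y2)), W) = branch(T, V, m),  branch(branch(7, empty, Y2), X2, V) = branch(Y2, branch(c, empty, m), Q).
Decompose branch/3: branch(X2, wrap(branch(c, empty, m)), succ(X2)) = T,  wrap(wrap(Y2)) = V,  W = m.
Bind T := branch(X2, wrap(branch(c, empty, m)), succ(X2)); no other remaining equation mentions T.
Bind V := wrap(wrap(Y2)); substituting into the one remaining equation that mentions V gives: branch(branch(7, empty, Y2), X2, wrap(wrap(Y2))) = branch(Y2, branch(c, empty, m), Q).
Bind W := m; no other remaining equation mentions W.
Decompose branch/3: branch(7, empty, Y2) = Y2,  X2 = branch(c, empty, m),  wrap(wrap(Y2)) = Q.
Occurs check fails: Y2 occurs in branch(7, empty, Y2); the equation Y2 = branch(7, empty, Y2) has no finite solution.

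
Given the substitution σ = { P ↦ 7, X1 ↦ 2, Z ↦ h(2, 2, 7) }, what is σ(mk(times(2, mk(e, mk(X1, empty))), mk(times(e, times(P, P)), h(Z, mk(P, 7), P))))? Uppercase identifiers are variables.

mk(times(2, mk(e, mk(2, empty))), mk(times(e, times(7, 7)), h(h(2, 2, 7), mk(7, 7), 7)))

Replace each occurrence of P with 7.
Replace each occurrence of X1 with 2.
Replace each occurrence of Z with h(2, 2, 7).
Result: mk(times(2, mk(e, mk(2, empty))), mk(times(e, times(7, 7)), h(h(2, 2, 7), mk(7, 7), 7))).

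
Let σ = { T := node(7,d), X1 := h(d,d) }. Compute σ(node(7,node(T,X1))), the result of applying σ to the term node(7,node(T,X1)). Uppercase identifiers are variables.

Replace each occurrence of T with node(7,d).
Replace each occurrence of X1 with h(d,d).
Result: node(7,node(node(7,d),h(d,d))).

node(7,node(node(7,d),h(d,d)))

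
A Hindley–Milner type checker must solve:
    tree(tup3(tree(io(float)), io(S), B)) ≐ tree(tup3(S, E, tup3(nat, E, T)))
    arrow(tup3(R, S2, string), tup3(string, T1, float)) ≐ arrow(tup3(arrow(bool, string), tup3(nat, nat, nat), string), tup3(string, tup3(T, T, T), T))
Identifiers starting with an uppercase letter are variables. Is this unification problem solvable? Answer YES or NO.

Decompose tree/1: tup3(tree(io(float)), io(S), B) ≐ tup3(S, E, tup3(nat, E, T)).
Decompose tup3/3: tree(io(float)) ≐ S,  io(S) ≐ E,  B ≐ tup3(nat, E, T).
Bind S := tree(io(float)); substituting into the one remaining equation that mentions S gives: io(tree(io(float))) ≐ E.
Bind E := io(tree(io(float))); substituting into the one remaining equation that mentions E gives: B ≐ tup3(nat, io(tree(io(float))), T).
Bind B := tup3(nat, io(tree(io(float))), T); no other remaining equation mentions B.
Decompose arrow/2: tup3(R, S2, string) ≐ tup3(arrow(bool, string), tup3(nat, nat, nat), string),  tup3(string, T1, float) ≐ tup3(string, tup3(T, T, T), T).
Decompose tup3/3: R ≐ arrow(bool, string),  S2 ≐ tup3(nat, nat, nat),  string ≐ string.
Bind R := arrow(bool, string); no other remaining equation mentions R.
Bind S2 := tup3(nat, nat, nat); no other remaining equation mentions S2.
Delete trivial equation string ≐ string.
Decompose tup3/3: string ≐ string,  T1 ≐ tup3(T, T, T),  float ≐ T.
Delete trivial equation string ≐ string.
Bind T1 := tup3(T, T, T); no other remaining equation mentions T1.
Bind T := float. Substituting into the earlier bindings gives B := tup3(nat, io(tree(io(float))), float), T1 := tup3(float, float, float).
No equations remain and no clash or occurs-check failure arose, so a unifier exists.

YES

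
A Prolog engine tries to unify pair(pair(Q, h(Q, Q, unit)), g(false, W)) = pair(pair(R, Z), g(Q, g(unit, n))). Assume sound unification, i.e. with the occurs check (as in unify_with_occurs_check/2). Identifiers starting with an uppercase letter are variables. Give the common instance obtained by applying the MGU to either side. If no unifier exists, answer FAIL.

Decompose pair/2: pair(Q, h(Q, Q, unit)) = pair(R, Z),  g(false, W) = g(Q, g(unit, n)).
Decompose pair/2: Q = R,  h(Q, Q, unit) = Z.
Bind Q := R; substituting into the remaining equations gives: h(R, R, unit) = Z,  g(false, W) = g(R, g(unit, n)).
Bind Z := h(R, R, unit); no other remaining equation mentions Z.
Decompose g/2: false = R,  W = g(unit, n).
Bind R := false; no other remaining equation mentions R. Substituting into the earlier bindings gives Q := false, Z := h(false, false, unit).
Bind W := g(unit, n).
Applying the MGU to either side gives pair(pair(false, h(false, false, unit)), g(false, g(unit, n))).

pair(pair(false, h(false, false, unit)), g(false, g(unit, n)))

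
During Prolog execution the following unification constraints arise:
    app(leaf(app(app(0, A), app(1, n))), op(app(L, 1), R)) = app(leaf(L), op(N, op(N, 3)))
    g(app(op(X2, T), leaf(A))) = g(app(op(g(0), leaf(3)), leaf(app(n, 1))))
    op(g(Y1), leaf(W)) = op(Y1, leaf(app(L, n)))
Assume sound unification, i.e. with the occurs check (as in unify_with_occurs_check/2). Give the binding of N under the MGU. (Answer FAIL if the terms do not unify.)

Decompose app/2: leaf(app(app(0, A), app(1, n))) = leaf(L),  op(app(L, 1), R) = op(N, op(N, 3)).
Decompose leaf/1: app(app(0, A), app(1, n)) = L.
Bind L := app(app(0, A), app(1, n)); substituting into the 2 remaining equations that mention L gives: op(app(app(app(0, A), app(1, n)), 1), R) = op(N, op(N, 3)),  op(g(Y1), leaf(W)) = op(Y1, leaf(app(app(app(0, A), app(1, n)), n))).
Decompose op/2: app(app(app(0, A), app(1, n)), 1) = N,  R = op(N, 3).
Bind N := app(app(app(0, A), app(1, n)), 1); substituting into the one remaining equation that mentions N gives: R = op(app(app(app(0, A), app(1, n)), 1), 3).
Bind R := op(app(app(app(0, A), app(1, n)), 1), 3); no other remaining equation mentions R.
Decompose g/1: app(op(X2, T), leaf(A)) = app(op(g(0), leaf(3)), leaf(app(n, 1))).
Decompose app/2: op(X2, T) = op(g(0), leaf(3)),  leaf(A) = leaf(app(n, 1)).
Decompose op/2: X2 = g(0),  T = leaf(3).
Bind X2 := g(0); no other remaining equation mentions X2.
Bind T := leaf(3); no other remaining equation mentions T.
Decompose leaf/1: A = app(n, 1).
Bind A := app(n, 1); substituting into the remaining equation gives: op(g(Y1), leaf(W)) = op(Y1, leaf(app(app(app(0, app(n, 1)), app(1, n)), n))). Substituting into the earlier bindings gives L := app(app(0, app(n, 1)), app(1, n)), N := app(app(app(0, app(n, 1)), app(1, n)), 1), R := op(app(app(app(0, app(n, 1)), app(1, n)), 1), 3).
Decompose op/2: g(Y1) = Y1,  leaf(W) = leaf(app(app(app(0, app(n, 1)), app(1, n)), n)).
Occurs check fails: Y1 occurs in g(Y1); the equation Y1 = g(Y1) has no finite solution.

FAIL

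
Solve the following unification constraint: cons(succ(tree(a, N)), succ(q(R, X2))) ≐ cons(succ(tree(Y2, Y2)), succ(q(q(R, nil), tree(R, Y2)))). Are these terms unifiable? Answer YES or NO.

Decompose cons/2: succ(tree(a, N)) ≐ succ(tree(Y2, Y2)),  succ(q(R, X2)) ≐ succ(q(q(R, nil), tree(R, Y2))).
Decompose succ/1: tree(a, N) ≐ tree(Y2, Y2).
Decompose tree/2: a ≐ Y2,  N ≐ Y2.
Bind Y2 := a; substituting into the remaining equations gives: N ≐ a,  succ(q(R, X2)) ≐ succ(q(q(R, nil), tree(R, a))).
Bind N := a; no other remaining equation mentions N.
Decompose succ/1: q(R, X2) ≐ q(q(R, nil), tree(R, a)).
Decompose q/2: R ≐ q(R, nil),  X2 ≐ tree(R, a).
Occurs check fails: R occurs in q(R, nil); the equation R ≐ q(R, nil) has no finite solution.

NO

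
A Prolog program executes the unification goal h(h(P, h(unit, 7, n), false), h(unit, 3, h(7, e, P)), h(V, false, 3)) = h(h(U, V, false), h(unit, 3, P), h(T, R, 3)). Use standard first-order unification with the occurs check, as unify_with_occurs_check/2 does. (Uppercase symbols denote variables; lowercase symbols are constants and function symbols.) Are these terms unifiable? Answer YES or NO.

Decompose h/3: h(P, h(unit, 7, n), false) = h(U, V, false),  h(unit, 3, h(7, e, P)) = h(unit, 3, P),  h(V, false, 3) = h(T, R, 3).
Decompose h/3: P = U,  h(unit, 7, n) = V,  false = false.
Bind P := U; substituting into the one remaining equation that mentions P gives: h(unit, 3, h(7, e, U)) = h(unit, 3, U).
Bind V := h(unit, 7, n); substituting into the one remaining equation that mentions V gives: h(h(unit, 7, n), false, 3) = h(T, R, 3).
Delete trivial equation false = false.
Decompose h/3: unit = unit,  3 = 3,  h(7, e, U) = U.
Delete trivial equation unit = unit.
Delete trivial equation 3 = 3.
Occurs check fails: U occurs in h(7, e, U); the equation U = h(7, e, U) has no finite solution.

NO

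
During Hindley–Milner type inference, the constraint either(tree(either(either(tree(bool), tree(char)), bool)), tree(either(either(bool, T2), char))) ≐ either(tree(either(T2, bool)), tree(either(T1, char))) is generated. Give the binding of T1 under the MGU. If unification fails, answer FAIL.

either(bool, either(tree(bool), tree(char)))

Decompose either/2: tree(either(either(tree(bool), tree(char)), bool)) ≐ tree(either(T2, bool)),  tree(either(either(bool, T2), char)) ≐ tree(either(T1, char)).
Decompose tree/1: either(either(tree(bool), tree(char)), bool) ≐ either(T2, bool).
Decompose either/2: either(tree(bool), tree(char)) ≐ T2,  bool ≐ bool.
Bind T2 := either(tree(bool), tree(char)); substituting into the one remaining equation that mentions T2 gives: tree(either(either(bool, either(tree(bool), tree(char))), char)) ≐ tree(either(T1, char)).
Delete trivial equation bool ≐ bool.
Decompose tree/1: either(either(bool, either(tree(bool), tree(char))), char) ≐ either(T1, char).
Decompose either/2: either(bool, either(tree(bool), tree(char))) ≐ T1,  char ≐ char.
Bind T1 := either(bool, either(tree(bool), tree(char))); no other remaining equation mentions T1.
Delete trivial equation char ≐ char.
MGU = { T2 ↦ either(tree(bool), tree(char)), T1 ↦ either(bool, either(tree(bool), tree(char))) }, so T1 ↦ either(bool, either(tree(bool), tree(char))).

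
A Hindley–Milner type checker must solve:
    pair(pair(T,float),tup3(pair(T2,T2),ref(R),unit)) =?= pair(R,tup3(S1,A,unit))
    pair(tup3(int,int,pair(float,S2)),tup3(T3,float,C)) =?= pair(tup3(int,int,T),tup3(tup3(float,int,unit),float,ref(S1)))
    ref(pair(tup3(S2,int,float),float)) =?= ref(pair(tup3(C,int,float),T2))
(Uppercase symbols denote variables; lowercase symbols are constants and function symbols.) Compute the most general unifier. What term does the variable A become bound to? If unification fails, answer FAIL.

ref(pair(pair(float,ref(pair(float,float))),float))

Decompose pair/2: pair(T,float) =?= R,  tup3(pair(T2,T2),ref(R),unit) =?= tup3(S1,A,unit).
Bind R := pair(T,float); substituting into the one remaining equation that mentions R gives: tup3(pair(T2,T2),ref(pair(T,float)),unit) =?= tup3(S1,A,unit).
Decompose tup3/3: pair(T2,T2) =?= S1,  ref(pair(T,float)) =?= A,  unit =?= unit.
Bind S1 := pair(T2,T2); substituting into the one remaining equation that mentions S1 gives: pair(tup3(int,int,pair(float,S2)),tup3(T3,float,C)) =?= pair(tup3(int,int,T),tup3(tup3(float,int,unit),float,ref(pair(T2,T2)))).
Bind A := ref(pair(T,float)); no other remaining equation mentions A.
Delete trivial equation unit =?= unit.
Decompose pair/2: tup3(int,int,pair(float,S2)) =?= tup3(int,int,T),  tup3(T3,float,C) =?= tup3(tup3(float,int,unit),float,ref(pair(T2,T2))).
Decompose tup3/3: int =?= int,  int =?= int,  pair(float,S2) =?= T.
Delete trivial equation int =?= int.
Delete trivial equation int =?= int.
Bind T := pair(float,S2); no other remaining equation mentions T. Substituting into the earlier bindings gives R := pair(pair(float,S2),float), A := ref(pair(pair(float,S2),float)).
Decompose tup3/3: T3 =?= tup3(float,int,unit),  float =?= float,  C =?= ref(pair(T2,T2)).
Bind T3 := tup3(float,int,unit); no other remaining equation mentions T3.
Delete trivial equation float =?= float.
Bind C := ref(pair(T2,T2)); substituting into the remaining equation gives: ref(pair(tup3(S2,int,float),float)) =?= ref(pair(tup3(ref(pair(T2,T2)),int,float),T2)).
Decompose ref/1: pair(tup3(S2,int,float),float) =?= pair(tup3(ref(pair(T2,T2)),int,float),T2).
Decompose pair/2: tup3(S2,int,float) =?= tup3(ref(pair(T2,T2)),int,float),  float =?= T2.
Decompose tup3/3: S2 =?= ref(pair(T2,T2)),  int =?= int,  float =?= float.
Bind S2 := ref(pair(T2,T2)); no other remaining equation mentions S2. Substituting into the earlier bindings gives R := pair(pair(float,ref(pair(T2,T2))),float), A := ref(pair(pair(float,ref(pair(T2,T2))),float)), T := pair(float,ref(pair(T2,T2))).
Delete trivial equation int =?= int.
Delete trivial equation float =?= float.
Bind T2 := float. Substituting into the earlier bindings gives R := pair(pair(float,ref(pair(float,float))),float), S1 := pair(float,float), A := ref(pair(pair(float,ref(pair(float,float))),float)), T := pair(float,ref(pair(float,float))), C := ref(pair(float,float)), S2 := ref(pair(float,float)).
MGU = { R ↦ pair(pair(float,ref(pair(float,float))),float), S1 ↦ pair(float,float), A ↦ ref(pair(pair(float,ref(pair(float,float))),float)), T ↦ pair(float,ref(pair(float,float))), T3 ↦ tup3(float,int,unit), C ↦ ref(pair(float,float)), S2 ↦ ref(pair(float,float)), T2 ↦ float }, so A ↦ ref(pair(pair(float,ref(pair(float,float))),float)).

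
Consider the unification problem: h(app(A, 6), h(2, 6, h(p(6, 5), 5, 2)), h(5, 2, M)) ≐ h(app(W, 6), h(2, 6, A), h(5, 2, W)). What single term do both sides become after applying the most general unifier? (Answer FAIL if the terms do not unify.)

h(app(h(p(6, 5), 5, 2), 6), h(2, 6, h(p(6, 5), 5, 2)), h(5, 2, h(p(6, 5), 5, 2)))

Decompose h/3: app(A, 6) ≐ app(W, 6),  h(2, 6, h(p(6, 5), 5, 2)) ≐ h(2, 6, A),  h(5, 2, M) ≐ h(5, 2, W).
Decompose app/2: A ≐ W,  6 ≐ 6.
Bind A := W; substituting into the one remaining equation that mentions A gives: h(2, 6, h(p(6, 5), 5, 2)) ≐ h(2, 6, W).
Delete trivial equation 6 ≐ 6.
Decompose h/3: 2 ≐ 2,  6 ≐ 6,  h(p(6, 5), 5, 2) ≐ W.
Delete trivial equation 2 ≐ 2.
Delete trivial equation 6 ≐ 6.
Bind W := h(p(6, 5), 5, 2); substituting into the remaining equation gives: h(5, 2, M) ≐ h(5, 2, h(p(6, 5), 5, 2)). Substituting into the earlier binding gives A := h(p(6, 5), 5, 2).
Decompose h/3: 5 ≐ 5,  2 ≐ 2,  M ≐ h(p(6, 5), 5, 2).
Delete trivial equation 5 ≐ 5.
Delete trivial equation 2 ≐ 2.
Bind M := h(p(6, 5), 5, 2).
Applying the MGU to either side gives h(app(h(p(6, 5), 5, 2), 6), h(2, 6, h(p(6, 5), 5, 2)), h(5, 2, h(p(6, 5), 5, 2))).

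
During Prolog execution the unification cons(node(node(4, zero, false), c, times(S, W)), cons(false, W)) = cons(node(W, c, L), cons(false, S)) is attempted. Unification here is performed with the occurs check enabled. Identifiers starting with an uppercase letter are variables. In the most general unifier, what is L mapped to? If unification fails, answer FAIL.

times(node(4, zero, false), node(4, zero, false))

Decompose cons/2: node(node(4, zero, false), c, times(S, W)) = node(W, c, L),  cons(false, W) = cons(false, S).
Decompose node/3: node(4, zero, false) = W,  c = c,  times(S, W) = L.
Bind W := node(4, zero, false); substituting into the 2 remaining equations that mention W gives: times(S, node(4, zero, false)) = L,  cons(false, node(4, zero, false)) = cons(false, S).
Delete trivial equation c = c.
Bind L := times(S, node(4, zero, false)); no other remaining equation mentions L.
Decompose cons/2: false = false,  node(4, zero, false) = S.
Delete trivial equation false = false.
Bind S := node(4, zero, false). Substituting into the earlier binding gives L := times(node(4, zero, false), node(4, zero, false)).
MGU = { W = node(4, zero, false), L = times(node(4, zero, false), node(4, zero, false)), S = node(4, zero, false) }, so L = times(node(4, zero, false), node(4, zero, false)).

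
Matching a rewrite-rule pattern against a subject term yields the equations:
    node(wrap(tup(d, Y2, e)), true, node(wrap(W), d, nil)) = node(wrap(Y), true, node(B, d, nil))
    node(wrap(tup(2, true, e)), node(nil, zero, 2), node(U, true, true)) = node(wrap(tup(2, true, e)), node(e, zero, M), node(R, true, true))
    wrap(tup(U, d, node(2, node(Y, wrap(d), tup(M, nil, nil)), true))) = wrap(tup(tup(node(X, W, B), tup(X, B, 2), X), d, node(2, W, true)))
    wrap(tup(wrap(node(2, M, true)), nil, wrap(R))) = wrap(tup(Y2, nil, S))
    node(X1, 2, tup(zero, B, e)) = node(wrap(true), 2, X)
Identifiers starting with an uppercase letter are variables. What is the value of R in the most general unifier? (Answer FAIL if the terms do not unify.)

Decompose node/3: wrap(tup(d, Y2, e)) = wrap(Y),  true = true,  node(wrap(W), d, nil) = node(B, d, nil).
Decompose wrap/1: tup(d, Y2, e) = Y.
Bind Y := tup(d, Y2, e); substituting into the one remaining equation that mentions Y gives: wrap(tup(U, d, node(2, node(tup(d, Y2, e), wrap(d), tup(M, nil, nil)), true))) = wrap(tup(tup(node(X, W, B), tup(X, B, 2), X), d, node(2, W, true))).
Delete trivial equation true = true.
Decompose node/3: wrap(W) = B,  d = d,  nil = nil.
Bind B := wrap(W); substituting into the 2 remaining equations that mention B gives: wrap(tup(U, d, node(2, node(tup(d, Y2, e), wrap(d), tup(M, nil, nil)), true))) = wrap(tup(tup(node(X, W, wrap(W)), tup(X, wrap(W), 2), X), d, node(2, W, true))),  node(X1, 2, tup(zero, wrap(W), e)) = node(wrap(true), 2, X).
Delete trivial equation d = d.
Delete trivial equation nil = nil.
Decompose node/3: wrap(tup(2, true, e)) = wrap(tup(2, true, e)),  node(nil, zero, 2) = node(e, zero, M),  node(U, true, true) = node(R, true, true).
Delete trivial equation wrap(tup(2, true, e)) = wrap(tup(2, true, e)).
Decompose node/3: nil = e,  zero = zero,  2 = M.
Clash: constants nil and e differ; no unifier exists.

FAIL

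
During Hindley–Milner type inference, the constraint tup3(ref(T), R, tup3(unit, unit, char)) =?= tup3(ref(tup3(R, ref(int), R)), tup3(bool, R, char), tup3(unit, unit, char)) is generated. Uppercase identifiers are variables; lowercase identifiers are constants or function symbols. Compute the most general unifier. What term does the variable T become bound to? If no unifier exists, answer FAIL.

Decompose tup3/3: ref(T) =?= ref(tup3(R, ref(int), R)),  R =?= tup3(bool, R, char),  tup3(unit, unit, char) =?= tup3(unit, unit, char).
Decompose ref/1: T =?= tup3(R, ref(int), R).
Bind T := tup3(R, ref(int), R); no other remaining equation mentions T.
Occurs check fails: R occurs in tup3(bool, R, char); the equation R =?= tup3(bool, R, char) has no finite solution.

FAIL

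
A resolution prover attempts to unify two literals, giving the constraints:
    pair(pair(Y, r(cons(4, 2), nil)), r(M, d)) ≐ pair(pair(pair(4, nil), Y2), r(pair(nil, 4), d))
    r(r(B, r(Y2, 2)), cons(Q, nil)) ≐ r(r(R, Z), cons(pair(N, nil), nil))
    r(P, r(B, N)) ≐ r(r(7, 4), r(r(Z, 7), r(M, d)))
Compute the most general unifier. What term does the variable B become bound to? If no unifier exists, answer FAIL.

r(r(r(cons(4, 2), nil), 2), 7)

Decompose pair/2: pair(Y, r(cons(4, 2), nil)) ≐ pair(pair(4, nil), Y2),  r(M, d) ≐ r(pair(nil, 4), d).
Decompose pair/2: Y ≐ pair(4, nil),  r(cons(4, 2), nil) ≐ Y2.
Bind Y := pair(4, nil); no other remaining equation mentions Y.
Bind Y2 := r(cons(4, 2), nil); substituting into the one remaining equation that mentions Y2 gives: r(r(B, r(r(cons(4, 2), nil), 2)), cons(Q, nil)) ≐ r(r(R, Z), cons(pair(N, nil), nil)).
Decompose r/2: M ≐ pair(nil, 4),  d ≐ d.
Bind M := pair(nil, 4); substituting into the one remaining equation that mentions M gives: r(P, r(B, N)) ≐ r(r(7, 4), r(r(Z, 7), r(pair(nil, 4), d))).
Delete trivial equation d ≐ d.
Decompose r/2: r(B, r(r(cons(4, 2), nil), 2)) ≐ r(R, Z),  cons(Q, nil) ≐ cons(pair(N, nil), nil).
Decompose r/2: B ≐ R,  r(r(cons(4, 2), nil), 2) ≐ Z.
Bind B := R; substituting into the one remaining equation that mentions B gives: r(P, r(R, N)) ≐ r(r(7, 4), r(r(Z, 7), r(pair(nil, 4), d))).
Bind Z := r(r(cons(4, 2), nil), 2); substituting into the one remaining equation that mentions Z gives: r(P, r(R, N)) ≐ r(r(7, 4), r(r(r(r(cons(4, 2), nil), 2), 7), r(pair(nil, 4), d))).
Decompose cons/2: Q ≐ pair(N, nil),  nil ≐ nil.
Bind Q := pair(N, nil); no other remaining equation mentions Q.
Delete trivial equation nil ≐ nil.
Decompose r/2: P ≐ r(7, 4),  r(R, N) ≐ r(r(r(r(cons(4, 2), nil), 2), 7), r(pair(nil, 4), d)).
Bind P := r(7, 4); no other remaining equation mentions P.
Decompose r/2: R ≐ r(r(r(cons(4, 2), nil), 2), 7),  N ≐ r(pair(nil, 4), d).
Bind R := r(r(r(cons(4, 2), nil), 2), 7); no other remaining equation mentions R. Substituting into the earlier binding gives B := r(r(r(cons(4, 2), nil), 2), 7).
Bind N := r(pair(nil, 4), d). Substituting into the earlier binding gives Q := pair(r(pair(nil, 4), d), nil).
MGU = { Y -> pair(4, nil), Y2 -> r(cons(4, 2), nil), M -> pair(nil, 4), B -> r(r(r(cons(4, 2), nil), 2), 7), Z -> r(r(cons(4, 2), nil), 2), Q -> pair(r(pair(nil, 4), d), nil), P -> r(7, 4), R -> r(r(r(cons(4, 2), nil), 2), 7), N -> r(pair(nil, 4), d) }, so B -> r(r(r(cons(4, 2), nil), 2), 7).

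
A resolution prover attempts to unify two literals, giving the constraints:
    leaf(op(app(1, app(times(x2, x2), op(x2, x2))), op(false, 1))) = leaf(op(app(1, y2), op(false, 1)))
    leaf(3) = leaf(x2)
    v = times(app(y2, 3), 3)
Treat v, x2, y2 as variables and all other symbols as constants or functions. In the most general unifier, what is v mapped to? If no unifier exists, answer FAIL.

Decompose leaf/1: op(app(1, app(times(x2, x2), op(x2, x2))), op(false, 1)) = op(app(1, y2), op(false, 1)).
Decompose op/2: app(1, app(times(x2, x2), op(x2, x2))) = app(1, y2),  op(false, 1) = op(false, 1).
Decompose app/2: 1 = 1,  app(times(x2, x2), op(x2, x2)) = y2.
Delete trivial equation 1 = 1.
Bind y2 := app(times(x2, x2), op(x2, x2)); substituting into the one remaining equation that mentions y2 gives: v = times(app(app(times(x2, x2), op(x2, x2)), 3), 3).
Delete trivial equation op(false, 1) = op(false, 1).
Decompose leaf/1: 3 = x2.
Bind x2 := 3; substituting into the remaining equation gives: v = times(app(app(times(3, 3), op(3, 3)), 3), 3). Substituting into the earlier binding gives y2 := app(times(3, 3), op(3, 3)).
Bind v := times(app(app(times(3, 3), op(3, 3)), 3), 3).
MGU = { y2 ↦ app(times(3, 3), op(3, 3)), x2 ↦ 3, v ↦ times(app(app(times(3, 3), op(3, 3)), 3), 3) }, so v ↦ times(app(app(times(3, 3), op(3, 3)), 3), 3).

times(app(app(times(3, 3), op(3, 3)), 3), 3)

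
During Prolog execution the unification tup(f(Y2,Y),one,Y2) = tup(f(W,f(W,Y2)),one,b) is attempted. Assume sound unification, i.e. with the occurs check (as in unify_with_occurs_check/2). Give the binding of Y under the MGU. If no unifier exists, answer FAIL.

Decompose tup/3: f(Y2,Y) = f(W,f(W,Y2)),  one = one,  Y2 = b.
Decompose f/2: Y2 = W,  Y = f(W,Y2).
Bind Y2 := W; substituting into the 2 remaining equations that mention Y2 gives: Y = f(W,W),  W = b.
Bind Y := f(W,W); no other remaining equation mentions Y.
Delete trivial equation one = one.
Bind W := b. Substituting into the earlier bindings gives Y2 := b, Y := f(b,b).
MGU = { Y2 -> b, Y -> f(b,b), W -> b }, so Y -> f(b,b).

f(b,b)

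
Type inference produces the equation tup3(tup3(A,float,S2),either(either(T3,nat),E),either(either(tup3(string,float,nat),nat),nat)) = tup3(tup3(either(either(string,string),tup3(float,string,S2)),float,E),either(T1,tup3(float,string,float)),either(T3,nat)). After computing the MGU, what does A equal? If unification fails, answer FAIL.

Decompose tup3/3: tup3(A,float,S2) = tup3(either(either(string,string),tup3(float,string,S2)),float,E),  either(either(T3,nat),E) = either(T1,tup3(float,string,float)),  either(either(tup3(string,float,nat),nat),nat) = either(T3,nat).
Decompose tup3/3: A = either(either(string,string),tup3(float,string,S2)),  float = float,  S2 = E.
Bind A := either(either(string,string),tup3(float,string,S2)); no other remaining equation mentions A.
Delete trivial equation float = float.
Bind S2 := E; no other remaining equation mentions S2. Substituting into the earlier binding gives A := either(either(string,string),tup3(float,string,E)).
Decompose either/2: either(T3,nat) = T1,  E = tup3(float,string,float).
Bind T1 := either(T3,nat); no other remaining equation mentions T1.
Bind E := tup3(float,string,float); no other remaining equation mentions E. Substituting into the earlier bindings gives A := either(either(string,string),tup3(float,string,tup3(float,string,float))), S2 := tup3(float,string,float).
Decompose either/2: either(tup3(string,float,nat),nat) = T3,  nat = nat.
Bind T3 := either(tup3(string,float,nat),nat); no other remaining equation mentions T3. Substituting into the earlier binding gives T1 := either(either(tup3(string,float,nat),nat),nat).
Delete trivial equation nat = nat.
MGU = { A ↦ either(either(string,string),tup3(float,string,tup3(float,string,float))), S2 ↦ tup3(float,string,float), T1 ↦ either(either(tup3(string,float,nat),nat),nat), E ↦ tup3(float,string,float), T3 ↦ either(tup3(string,float,nat),nat) }, so A ↦ either(either(string,string),tup3(float,string,tup3(float,string,float))).

either(either(string,string),tup3(float,string,tup3(float,string,float)))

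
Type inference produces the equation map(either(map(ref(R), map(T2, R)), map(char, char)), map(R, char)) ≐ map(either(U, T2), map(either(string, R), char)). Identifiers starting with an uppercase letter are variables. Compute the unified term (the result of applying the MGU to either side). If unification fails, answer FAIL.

FAIL

Decompose map/2: either(map(ref(R), map(T2, R)), map(char, char)) ≐ either(U, T2),  map(R, char) ≐ map(either(string, R), char).
Decompose either/2: map(ref(R), map(T2, R)) ≐ U,  map(char, char) ≐ T2.
Bind U := map(ref(R), map(T2, R)); no other remaining equation mentions U.
Bind T2 := map(char, char); no other remaining equation mentions T2. Substituting into the earlier binding gives U := map(ref(R), map(map(char, char), R)).
Decompose map/2: R ≐ either(string, R),  char ≐ char.
Occurs check fails: R occurs in either(string, R); the equation R ≐ either(string, R) has no finite solution.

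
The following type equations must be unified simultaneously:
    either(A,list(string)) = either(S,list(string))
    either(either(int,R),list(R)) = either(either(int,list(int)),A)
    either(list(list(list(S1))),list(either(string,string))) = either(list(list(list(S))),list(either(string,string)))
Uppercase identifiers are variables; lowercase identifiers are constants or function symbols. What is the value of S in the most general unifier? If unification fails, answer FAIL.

Decompose either/2: A = S,  list(string) = list(string).
Bind A := S; substituting into the one remaining equation that mentions A gives: either(either(int,R),list(R)) = either(either(int,list(int)),S).
Delete trivial equation list(string) = list(string).
Decompose either/2: either(int,R) = either(int,list(int)),  list(R) = S.
Decompose either/2: int = int,  R = list(int).
Delete trivial equation int = int.
Bind R := list(int); substituting into the one remaining equation that mentions R gives: list(list(int)) = S.
Bind S := list(list(int)); substituting into the remaining equation gives: either(list(list(list(S1))),list(either(string,string))) = either(list(list(list(list(list(int))))),list(either(string,string))). Substituting into the earlier binding gives A := list(list(int)).
Decompose either/2: list(list(list(S1))) = list(list(list(list(list(int))))),  list(either(string,string)) = list(either(string,string)).
Decompose list/1: list(list(S1)) = list(list(list(list(int)))).
Decompose list/1: list(S1) = list(list(list(int))).
Decompose list/1: S1 = list(list(int)).
Bind S1 := list(list(int)); no other remaining equation mentions S1.
Delete trivial equation list(either(string,string)) = list(either(string,string)).
MGU = { A := list(list(int)), R := list(int), S := list(list(int)), S1 := list(list(int)) }, so S := list(list(int)).

list(list(int))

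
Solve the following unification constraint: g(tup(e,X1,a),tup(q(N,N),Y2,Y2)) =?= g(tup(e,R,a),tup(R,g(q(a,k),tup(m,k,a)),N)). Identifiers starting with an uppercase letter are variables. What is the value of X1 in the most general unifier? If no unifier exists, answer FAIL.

Decompose g/2: tup(e,X1,a) =?= tup(e,R,a),  tup(q(N,N),Y2,Y2) =?= tup(R,g(q(a,k),tup(m,k,a)),N).
Decompose tup/3: e =?= e,  X1 =?= R,  a =?= a.
Delete trivial equation e =?= e.
Bind X1 := R; no other remaining equation mentions X1.
Delete trivial equation a =?= a.
Decompose tup/3: q(N,N) =?= R,  Y2 =?= g(q(a,k),tup(m,k,a)),  Y2 =?= N.
Bind R := q(N,N); no other remaining equation mentions R. Substituting into the earlier binding gives X1 := q(N,N).
Bind Y2 := g(q(a,k),tup(m,k,a)); substituting into the remaining equation gives: g(q(a,k),tup(m,k,a)) =?= N.
Bind N := g(q(a,k),tup(m,k,a)). Substituting into the earlier bindings gives X1 := q(g(q(a,k),tup(m,k,a)),g(q(a,k),tup(m,k,a))), R := q(g(q(a,k),tup(m,k,a)),g(q(a,k),tup(m,k,a))).
MGU = { X1 ↦ q(g(q(a,k),tup(m,k,a)),g(q(a,k),tup(m,k,a))), R ↦ q(g(q(a,k),tup(m,k,a)),g(q(a,k),tup(m,k,a))), Y2 ↦ g(q(a,k),tup(m,k,a)), N ↦ g(q(a,k),tup(m,k,a)) }, so X1 ↦ q(g(q(a,k),tup(m,k,a)),g(q(a,k),tup(m,k,a))).

q(g(q(a,k),tup(m,k,a)),g(q(a,k),tup(m,k,a)))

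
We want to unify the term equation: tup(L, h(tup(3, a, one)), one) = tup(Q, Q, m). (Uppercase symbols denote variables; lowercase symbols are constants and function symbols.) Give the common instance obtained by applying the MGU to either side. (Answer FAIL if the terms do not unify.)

FAIL

Decompose tup/3: L = Q,  h(tup(3, a, one)) = Q,  one = m.
Bind L := Q; no other remaining equation mentions L.
Bind Q := h(tup(3, a, one)); no other remaining equation mentions Q. Substituting into the earlier binding gives L := h(tup(3, a, one)).
Clash: constants one and m differ; no unifier exists.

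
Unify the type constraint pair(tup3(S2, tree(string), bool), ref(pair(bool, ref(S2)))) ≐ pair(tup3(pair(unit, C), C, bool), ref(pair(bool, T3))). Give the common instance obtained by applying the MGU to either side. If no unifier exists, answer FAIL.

Decompose pair/2: tup3(S2, tree(string), bool) ≐ tup3(pair(unit, C), C, bool),  ref(pair(bool, ref(S2))) ≐ ref(pair(bool, T3)).
Decompose tup3/3: S2 ≐ pair(unit, C),  tree(string) ≐ C,  bool ≐ bool.
Bind S2 := pair(unit, C); substituting into the one remaining equation that mentions S2 gives: ref(pair(bool, ref(pair(unit, C)))) ≐ ref(pair(bool, T3)).
Bind C := tree(string); substituting into the one remaining equation that mentions C gives: ref(pair(bool, ref(pair(unit, tree(string))))) ≐ ref(pair(bool, T3)). Substituting into the earlier binding gives S2 := pair(unit, tree(string)).
Delete trivial equation bool ≐ bool.
Decompose ref/1: pair(bool, ref(pair(unit, tree(string)))) ≐ pair(bool, T3).
Decompose pair/2: bool ≐ bool,  ref(pair(unit, tree(string))) ≐ T3.
Delete trivial equation bool ≐ bool.
Bind T3 := ref(pair(unit, tree(string))).
Applying the MGU to either side gives pair(tup3(pair(unit, tree(string)), tree(string), bool), ref(pair(bool, ref(pair(unit, tree(string)))))).

pair(tup3(pair(unit, tree(string)), tree(string), bool), ref(pair(bool, ref(pair(unit, tree(string))))))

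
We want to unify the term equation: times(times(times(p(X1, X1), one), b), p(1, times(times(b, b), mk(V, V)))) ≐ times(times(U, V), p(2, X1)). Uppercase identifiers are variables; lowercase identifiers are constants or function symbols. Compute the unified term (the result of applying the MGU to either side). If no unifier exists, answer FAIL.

Decompose times/2: times(times(p(X1, X1), one), b) ≐ times(U, V),  p(1, times(times(b, b), mk(V, V))) ≐ p(2, X1).
Decompose times/2: times(p(X1, X1), one) ≐ U,  b ≐ V.
Bind U := times(p(X1, X1), one); no other remaining equation mentions U.
Bind V := b; substituting into the remaining equation gives: p(1, times(times(b, b), mk(b, b))) ≐ p(2, X1).
Decompose p/2: 1 ≐ 2,  times(times(b, b), mk(b, b)) ≐ X1.
Clash: constants 1 and 2 differ; no unifier exists.

FAIL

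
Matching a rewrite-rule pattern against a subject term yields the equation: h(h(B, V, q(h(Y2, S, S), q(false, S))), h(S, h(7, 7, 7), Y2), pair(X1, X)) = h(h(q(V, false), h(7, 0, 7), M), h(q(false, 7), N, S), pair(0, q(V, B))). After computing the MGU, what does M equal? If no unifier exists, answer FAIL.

q(h(q(false, 7), q(false, 7), q(false, 7)), q(false, q(false, 7)))

Decompose h/3: h(B, V, q(h(Y2, S, S), q(false, S))) = h(q(V, false), h(7, 0, 7), M),  h(S, h(7, 7, 7), Y2) = h(q(false, 7), N, S),  pair(X1, X) = pair(0, q(V, B)).
Decompose h/3: B = q(V, false),  V = h(7, 0, 7),  q(h(Y2, S, S), q(false, S)) = M.
Bind B := q(V, false); substituting into the one remaining equation that mentions B gives: pair(X1, X) = pair(0, q(V, q(V, false))).
Bind V := h(7, 0, 7); substituting into the one remaining equation that mentions V gives: pair(X1, X) = pair(0, q(h(7, 0, 7), q(h(7, 0, 7), false))). Substituting into the earlier binding gives B := q(h(7, 0, 7), false).
Bind M := q(h(Y2, S, S), q(false, S)); no other remaining equation mentions M.
Decompose h/3: S = q(false, 7),  h(7, 7, 7) = N,  Y2 = S.
Bind S := q(false, 7); substituting into the one remaining equation that mentions S gives: Y2 = q(false, 7). Substituting into the earlier binding gives M := q(h(Y2, q(false, 7), q(false, 7)), q(false, q(false, 7))).
Bind N := h(7, 7, 7); no other remaining equation mentions N.
Bind Y2 := q(false, 7); no other remaining equation mentions Y2. Substituting into the earlier binding gives M := q(h(q(false, 7), q(false, 7), q(false, 7)), q(false, q(false, 7))).
Decompose pair/2: X1 = 0,  X = q(h(7, 0, 7), q(h(7, 0, 7), false)).
Bind X1 := 0; no other remaining equation mentions X1.
Bind X := q(h(7, 0, 7), q(h(7, 0, 7), false)).
MGU = { B := q(h(7, 0, 7), false), V := h(7, 0, 7), M := q(h(q(false, 7), q(false, 7), q(false, 7)), q(false, q(false, 7))), S := q(false, 7), N := h(7, 7, 7), Y2 := q(false, 7), X1 := 0, X := q(h(7, 0, 7), q(h(7, 0, 7), false)) }, so M := q(h(q(false, 7), q(false, 7), q(false, 7)), q(false, q(false, 7))).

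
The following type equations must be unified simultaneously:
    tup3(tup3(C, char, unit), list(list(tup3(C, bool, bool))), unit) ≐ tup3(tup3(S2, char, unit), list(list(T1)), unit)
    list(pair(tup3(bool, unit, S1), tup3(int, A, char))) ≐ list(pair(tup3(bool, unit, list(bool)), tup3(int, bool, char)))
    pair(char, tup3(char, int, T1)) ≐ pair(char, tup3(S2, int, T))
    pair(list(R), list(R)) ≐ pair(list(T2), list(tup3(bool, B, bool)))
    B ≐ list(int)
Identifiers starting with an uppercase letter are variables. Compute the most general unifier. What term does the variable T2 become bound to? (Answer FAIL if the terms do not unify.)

Decompose tup3/3: tup3(C, char, unit) ≐ tup3(S2, char, unit),  list(list(tup3(C, bool, bool))) ≐ list(list(T1)),  unit ≐ unit.
Decompose tup3/3: C ≐ S2,  char ≐ char,  unit ≐ unit.
Bind C := S2; substituting into the one remaining equation that mentions C gives: list(list(tup3(S2, bool, bool))) ≐ list(list(T1)).
Delete trivial equation char ≐ char.
Delete trivial equation unit ≐ unit.
Decompose list/1: list(tup3(S2, bool, bool)) ≐ list(T1).
Decompose list/1: tup3(S2, bool, bool) ≐ T1.
Bind T1 := tup3(S2, bool, bool); substituting into the one remaining equation that mentions T1 gives: pair(char, tup3(char, int, tup3(S2, bool, bool))) ≐ pair(char, tup3(S2, int, T)).
Delete trivial equation unit ≐ unit.
Decompose list/1: pair(tup3(bool, unit, S1), tup3(int, A, char)) ≐ pair(tup3(bool, unit, list(bool)), tup3(int, bool, char)).
Decompose pair/2: tup3(bool, unit, S1) ≐ tup3(bool, unit, list(bool)),  tup3(int, A, char) ≐ tup3(int, bool, char).
Decompose tup3/3: bool ≐ bool,  unit ≐ unit,  S1 ≐ list(bool).
Delete trivial equation bool ≐ bool.
Delete trivial equation unit ≐ unit.
Bind S1 := list(bool); no other remaining equation mentions S1.
Decompose tup3/3: int ≐ int,  A ≐ bool,  char ≐ char.
Delete trivial equation int ≐ int.
Bind A := bool; no other remaining equation mentions A.
Delete trivial equation char ≐ char.
Decompose pair/2: char ≐ char,  tup3(char, int, tup3(S2, bool, bool)) ≐ tup3(S2, int, T).
Delete trivial equation char ≐ char.
Decompose tup3/3: char ≐ S2,  int ≐ int,  tup3(S2, bool, bool) ≐ T.
Bind S2 := char; substituting into the one remaining equation that mentions S2 gives: tup3(char, bool, bool) ≐ T. Substituting into the earlier bindings gives C := char, T1 := tup3(char, bool, bool).
Delete trivial equation int ≐ int.
Bind T := tup3(char, bool, bool); no other remaining equation mentions T.
Decompose pair/2: list(R) ≐ list(T2),  list(R) ≐ list(tup3(bool, B, bool)).
Decompose list/1: R ≐ T2.
Bind R := T2; substituting into the one remaining equation that mentions R gives: list(T2) ≐ list(tup3(bool, B, bool)).
Decompose list/1: T2 ≐ tup3(bool, B, bool).
Bind T2 := tup3(bool, B, bool); no other remaining equation mentions T2. Substituting into the earlier binding gives R := tup3(bool, B, bool).
Bind B := list(int). Substituting into the earlier bindings gives R := tup3(bool, list(int), bool), T2 := tup3(bool, list(int), bool).
MGU = { C -> char, T1 -> tup3(char, bool, bool), S1 -> list(bool), A -> bool, S2 -> char, T -> tup3(char, bool, bool), R -> tup3(bool, list(int), bool), T2 -> tup3(bool, list(int), bool), B -> list(int) }, so T2 -> tup3(bool, list(int), bool).

tup3(bool, list(int), bool)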